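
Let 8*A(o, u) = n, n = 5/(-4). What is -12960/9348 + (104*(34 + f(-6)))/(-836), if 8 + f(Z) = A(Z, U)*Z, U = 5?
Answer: -324763/68552 ≈ -4.7375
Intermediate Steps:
n = -5/4 (n = 5*(-1/4) = -5/4 ≈ -1.2500)
A(o, u) = -5/32 (A(o, u) = (1/8)*(-5/4) = -5/32)
f(Z) = -8 - 5*Z/32
-12960/9348 + (104*(34 + f(-6)))/(-836) = -12960/9348 + (104*(34 + (-8 - 5/32*(-6))))/(-836) = -12960*1/9348 + (104*(34 + (-8 + 15/16)))*(-1/836) = -1080/779 + (104*(34 - 113/16))*(-1/836) = -1080/779 + (104*(431/16))*(-1/836) = -1080/779 + (5603/2)*(-1/836) = -1080/779 - 5603/1672 = -324763/68552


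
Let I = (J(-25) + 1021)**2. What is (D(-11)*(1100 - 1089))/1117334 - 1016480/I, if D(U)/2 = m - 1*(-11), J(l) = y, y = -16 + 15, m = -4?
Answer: -7097421517/7265464335 ≈ -0.97687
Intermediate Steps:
y = -1
J(l) = -1
D(U) = 14 (D(U) = 2*(-4 - 1*(-11)) = 2*(-4 + 11) = 2*7 = 14)
I = 1040400 (I = (-1 + 1021)**2 = 1020**2 = 1040400)
(D(-11)*(1100 - 1089))/1117334 - 1016480/I = (14*(1100 - 1089))/1117334 - 1016480/1040400 = (14*11)*(1/1117334) - 1016480*1/1040400 = 154*(1/1117334) - 12706/13005 = 77/558667 - 12706/13005 = -7097421517/7265464335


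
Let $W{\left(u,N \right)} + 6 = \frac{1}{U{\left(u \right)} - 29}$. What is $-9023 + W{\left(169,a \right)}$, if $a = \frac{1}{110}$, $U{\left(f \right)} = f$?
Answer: $- \frac{1264059}{140} \approx -9029.0$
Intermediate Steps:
$a = \frac{1}{110} \approx 0.0090909$
$W{\left(u,N \right)} = -6 + \frac{1}{-29 + u}$ ($W{\left(u,N \right)} = -6 + \frac{1}{u - 29} = -6 + \frac{1}{-29 + u}$)
$-9023 + W{\left(169,a \right)} = -9023 + \frac{175 - 1014}{-29 + 169} = -9023 + \frac{175 - 1014}{140} = -9023 + \frac{1}{140} \left(-839\right) = -9023 - \frac{839}{140} = - \frac{1264059}{140}$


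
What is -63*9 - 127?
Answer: -694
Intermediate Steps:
-63*9 - 127 = -567 - 127 = -694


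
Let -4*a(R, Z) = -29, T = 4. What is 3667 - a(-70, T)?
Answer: 14639/4 ≈ 3659.8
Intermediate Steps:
a(R, Z) = 29/4 (a(R, Z) = -¼*(-29) = 29/4)
3667 - a(-70, T) = 3667 - 1*29/4 = 3667 - 29/4 = 14639/4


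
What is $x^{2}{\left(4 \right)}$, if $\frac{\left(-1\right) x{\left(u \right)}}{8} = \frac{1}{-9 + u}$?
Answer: $\frac{64}{25} \approx 2.56$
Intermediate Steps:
$x{\left(u \right)} = - \frac{8}{-9 + u}$
$x^{2}{\left(4 \right)} = \left(- \frac{8}{-9 + 4}\right)^{2} = \left(- \frac{8}{-5}\right)^{2} = \left(\left(-8\right) \left(- \frac{1}{5}\right)\right)^{2} = \left(\frac{8}{5}\right)^{2} = \frac{64}{25}$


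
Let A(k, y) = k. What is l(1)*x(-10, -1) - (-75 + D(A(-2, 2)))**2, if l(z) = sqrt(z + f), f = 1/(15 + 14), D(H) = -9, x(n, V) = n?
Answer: -7056 - 10*sqrt(870)/29 ≈ -7066.2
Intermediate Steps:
f = 1/29 ≈ 0.034483
l(z) = sqrt(1/29 + z) (l(z) = sqrt(z + 1/29) = sqrt(1/29 + z))
l(1)*x(-10, -1) - (-75 + D(A(-2, 2)))**2 = (sqrt(29 + 841*1)/29)*(-10) - (-75 - 9)**2 = (sqrt(29 + 841)/29)*(-10) - 1*(-84)**2 = (sqrt(870)/29)*(-10) - 1*7056 = -10*sqrt(870)/29 - 7056 = -7056 - 10*sqrt(870)/29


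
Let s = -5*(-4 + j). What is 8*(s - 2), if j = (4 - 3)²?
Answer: 104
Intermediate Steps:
j = 1 (j = 1² = 1)
s = 15 (s = -5*(-4 + 1) = -5*(-3) = 15)
8*(s - 2) = 8*(15 - 2) = 8*13 = 104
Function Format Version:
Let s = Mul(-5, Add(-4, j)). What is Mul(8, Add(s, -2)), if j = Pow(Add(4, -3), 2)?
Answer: 104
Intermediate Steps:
j = 1 (j = Pow(1, 2) = 1)
s = 15 (s = Mul(-5, Add(-4, 1)) = Mul(-5, -3) = 15)
Mul(8, Add(s, -2)) = Mul(8, Add(15, -2)) = Mul(8, 13) = 104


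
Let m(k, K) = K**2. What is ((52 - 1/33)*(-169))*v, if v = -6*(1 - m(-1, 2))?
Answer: -1739010/11 ≈ -1.5809e+5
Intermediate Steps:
v = 18 (v = -6*(1 - 1*2**2) = -6*(1 - 1*4) = -6*(1 - 4) = -6*(-3) = 18)
((52 - 1/33)*(-169))*v = ((52 - 1/33)*(-169))*18 = ((1715/33)*(-169))*18 = -289835/33*18 = -1739010/11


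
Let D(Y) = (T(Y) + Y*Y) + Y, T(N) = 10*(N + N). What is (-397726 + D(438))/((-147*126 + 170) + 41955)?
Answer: -196684/23603 ≈ -8.3330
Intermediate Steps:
T(N) = 20*N (T(N) = 10*(2*N) = 20*N)
D(Y) = Y² + 21*Y (D(Y) = (20*Y + Y*Y) + Y = (20*Y + Y²) + Y = (Y² + 20*Y) + Y = Y² + 21*Y)
(-397726 + D(438))/((-147*126 + 170) + 41955) = (-397726 + 438*(21 + 438))/((-147*126 + 170) + 41955) = (-397726 + 438*459)/((-18522 + 170) + 41955) = (-397726 + 201042)/(-18352 + 41955) = -196684/23603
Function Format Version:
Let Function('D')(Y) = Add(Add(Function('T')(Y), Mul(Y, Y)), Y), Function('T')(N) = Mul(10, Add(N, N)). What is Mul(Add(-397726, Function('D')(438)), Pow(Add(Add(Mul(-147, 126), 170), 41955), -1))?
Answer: Rational(-196684, 23603) ≈ -8.3330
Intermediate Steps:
Function('T')(N) = Mul(20, N) (Function('T')(N) = Mul(10, Mul(2, N)) = Mul(20, N))
Function('D')(Y) = Add(Pow(Y, 2), Mul(21, Y)) (Function('D')(Y) = Add(Add(Mul(20, Y), Mul(Y, Y)), Y) = Add(Add(Mul(20, Y), Pow(Y, 2)), Y) = Add(Add(Pow(Y, 2), Mul(20, Y)), Y) = Add(Pow(Y, 2), Mul(21, Y)))
Mul(Add(-397726, Function('D')(438)), Pow(Add(Add(Mul(-147, 126), 170), 41955), -1)) = Mul(Add(-397726, Mul(438, Add(21, 438))), Pow(Add(Add(Mul(-147, 126), 170), 41955), -1)) = Mul(Add(-397726, Mul(438, 459)), Pow(Add(Add(-18522, 170), 41955), -1)) = Mul(Add(-397726, 201042), Pow(Add(-18352, 41955), -1)) = Mul(-196684, Pow(23603, -1)) = Mul(-196684, Rational(1, 23603)) = Rational(-196684, 23603)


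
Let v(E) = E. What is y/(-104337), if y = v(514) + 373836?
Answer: -374350/104337 ≈ -3.5879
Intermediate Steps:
y = 374350 (y = 514 + 373836 = 374350)
y/(-104337) = 374350/(-104337) = 374350*(-1/104337) = -374350/104337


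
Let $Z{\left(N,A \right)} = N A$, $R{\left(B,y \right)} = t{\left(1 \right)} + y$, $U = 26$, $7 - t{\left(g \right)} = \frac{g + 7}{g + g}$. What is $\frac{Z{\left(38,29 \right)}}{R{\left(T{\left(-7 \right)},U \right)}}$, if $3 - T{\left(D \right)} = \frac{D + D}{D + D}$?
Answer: $38$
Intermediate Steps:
$t{\left(g \right)} = 7 - \frac{7 + g}{2 g}$ ($t{\left(g \right)} = 7 - \frac{g + 7}{g + g} = 7 - \frac{7 + g}{2 g}$)
$T{\left(D \right)} = 2$ ($T{\left(D \right)} = 3 - \frac{D + D}{D + D} = 3 - \frac{2 D}{2 D} = 3 - 2 D \frac{1}{2 D} = 3 - 1 = 2$)
$R{\left(B,y \right)} = 3 + y$ ($R{\left(B,y \right)} = \frac{-7 + 13 \cdot 1}{2 \cdot 1} + y = \frac{1}{2} \cdot 1 \left(-7 + 13\right) + y = \frac{1}{2} \cdot 1 \cdot 6 + y = 3 + y$)
$Z{\left(N,A \right)} = A N$
$\frac{Z{\left(38,29 \right)}}{R{\left(T{\left(-7 \right)},U \right)}} = \frac{29 \cdot 38}{3 + 26} = \frac{1102}{29} = 1102 \cdot \frac{1}{29} = 38$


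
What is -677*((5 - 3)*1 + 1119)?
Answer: -758917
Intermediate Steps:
-677*((5 - 3)*1 + 1119) = -677*(2*1 + 1119) = -677*(2 + 1119) = -677*1121 = -758917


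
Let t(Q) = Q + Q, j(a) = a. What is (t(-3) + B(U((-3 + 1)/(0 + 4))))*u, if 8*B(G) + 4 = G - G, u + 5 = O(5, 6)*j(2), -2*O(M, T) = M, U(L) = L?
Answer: 65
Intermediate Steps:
O(M, T) = -M/2
t(Q) = 2*Q
u = -10 (u = -5 - ½*5*2 = -5 - 5/2*2 = -5 - 5 = -10)
B(G) = -½ (B(G) = -½ + (G - G)/8 = -½ + (⅛)*0 = -½ + 0 = -½)
(t(-3) + B(U((-3 + 1)/(0 + 4))))*u = (2*(-3) - ½)*(-10) = (-6 - ½)*(-10) = -13/2*(-10) = 65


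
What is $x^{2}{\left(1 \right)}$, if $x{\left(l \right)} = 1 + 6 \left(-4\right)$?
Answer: $529$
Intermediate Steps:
$x{\left(l \right)} = -23$ ($x{\left(l \right)} = 1 - 24 = -23$)
$x^{2}{\left(1 \right)} = \left(-23\right)^{2} = 529$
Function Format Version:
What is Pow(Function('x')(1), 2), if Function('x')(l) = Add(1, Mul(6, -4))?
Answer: 529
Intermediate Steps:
Function('x')(l) = -23 (Function('x')(l) = Add(1, -24) = -23)
Pow(Function('x')(1), 2) = Pow(-23, 2) = 529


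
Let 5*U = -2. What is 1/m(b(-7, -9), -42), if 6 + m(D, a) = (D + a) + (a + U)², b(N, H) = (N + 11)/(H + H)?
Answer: 225/393646 ≈ 0.00057158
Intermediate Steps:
U = -⅖ (U = (⅕)*(-2) = -⅖ ≈ -0.40000)
b(N, H) = (11 + N)/(2*H) (b(N, H) = (11 + N)/((2*H)) = (11 + N)*(1/(2*H)) = (11 + N)/(2*H))
m(D, a) = -6 + D + a + (-⅖ + a)² (m(D, a) = -6 + ((D + a) + (a - ⅖)²) = -6 + ((D + a) + (-⅖ + a)²) = -6 + (D + a + (-⅖ + a)²) = -6 + D + a + (-⅖ + a)²)
1/m(b(-7, -9), -42) = 1/(-146/25 + (½)*(11 - 7)/(-9) + (-42)² + (⅕)*(-42)) = 1/(-146/25 + (½)*(-⅑)*4 + 1764 - 42/5) = 1/(-146/25 - 2/9 + 1764 - 42/5) = 1/(393646/225) = 225/393646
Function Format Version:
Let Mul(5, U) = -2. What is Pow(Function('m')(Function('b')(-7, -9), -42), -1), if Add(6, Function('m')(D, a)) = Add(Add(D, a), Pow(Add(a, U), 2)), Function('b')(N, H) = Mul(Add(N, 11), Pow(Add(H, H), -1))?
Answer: Rational(225, 393646) ≈ 0.00057158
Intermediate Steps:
U = Rational(-2, 5) (U = Mul(Rational(1, 5), -2) = Rational(-2, 5) ≈ -0.40000)
Function('b')(N, H) = Mul(Rational(1, 2), Pow(H, -1), Add(11, N)) (Function('b')(N, H) = Mul(Add(11, N), Pow(Mul(2, H), -1)) = Mul(Add(11, N), Mul(Rational(1, 2), Pow(H, -1))) = Mul(Rational(1, 2), Pow(H, -1), Add(11, N)))
Function('m')(D, a) = Add(-6, D, a, Pow(Add(Rational(-2, 5), a), 2)) (Function('m')(D, a) = Add(-6, Add(Add(D, a), Pow(Add(a, Rational(-2, 5)), 2))) = Add(-6, Add(Add(D, a), Pow(Add(Rational(-2, 5), a), 2))) = Add(-6, Add(D, a, Pow(Add(Rational(-2, 5), a), 2))) = Add(-6, D, a, Pow(Add(Rational(-2, 5), a), 2)))
Pow(Function('m')(Function('b')(-7, -9), -42), -1) = Pow(Add(Rational(-146, 25), Mul(Rational(1, 2), Pow(-9, -1), Add(11, -7)), Pow(-42, 2), Mul(Rational(1, 5), -42)), -1) = Pow(Add(Rational(-146, 25), Mul(Rational(1, 2), Rational(-1, 9), 4), 1764, Rational(-42, 5)), -1) = Pow(Add(Rational(-146, 25), Rational(-2, 9), 1764, Rational(-42, 5)), -1) = Pow(Rational(393646, 225), -1) = Rational(225, 393646)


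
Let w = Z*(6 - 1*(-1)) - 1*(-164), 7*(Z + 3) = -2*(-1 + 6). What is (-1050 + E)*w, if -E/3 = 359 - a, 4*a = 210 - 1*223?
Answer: -1136751/4 ≈ -2.8419e+5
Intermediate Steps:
Z = -31/7 (Z = -3 + (-2*(-1 + 6))/7 = -3 + (-2*5)/7 = -3 + (⅐)*(-10) = -3 - 10/7 = -31/7 ≈ -4.4286)
a = -13/4 (a = (210 - 1*223)/4 = (210 - 223)/4 = (¼)*(-13) = -13/4 ≈ -3.2500)
E = -4347/4 (E = -3*(359 - 1*(-13/4)) = -3*(359 + 13/4) = -3*1449/4 = -4347/4 ≈ -1086.8)
w = 133 (w = -31*(6 - 1*(-1))/7 - 1*(-164) = -31*(6 + 1)/7 + 164 = -31/7*7 + 164 = -31 + 164 = 133)
(-1050 + E)*w = (-1050 - 4347/4)*133 = -8547/4*133 = -1136751/4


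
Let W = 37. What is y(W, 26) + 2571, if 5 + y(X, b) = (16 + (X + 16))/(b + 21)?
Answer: 120671/47 ≈ 2567.5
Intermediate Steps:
y(X, b) = -5 + (32 + X)/(21 + b) (y(X, b) = -5 + (16 + (X + 16))/(b + 21) = -5 + (16 + (16 + X))/(21 + b) = -5 + (32 + X)/(21 + b))
y(W, 26) + 2571 = (-73 + 37 - 5*26)/(21 + 26) + 2571 = (-73 + 37 - 130)/47 + 2571 = (1/47)*(-166) + 2571 = -166/47 + 2571 = 120671/47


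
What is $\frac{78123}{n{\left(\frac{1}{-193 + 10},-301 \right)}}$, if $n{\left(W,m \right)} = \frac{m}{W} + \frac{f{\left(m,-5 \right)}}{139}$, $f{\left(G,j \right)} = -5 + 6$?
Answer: $\frac{10859097}{7656538} \approx 1.4183$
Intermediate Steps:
$f{\left(G,j \right)} = 1$
$n{\left(W,m \right)} = \frac{1}{139} + \frac{m}{W}$ ($n{\left(W,m \right)} = \frac{m}{W} + 1 \cdot \frac{1}{139} = \frac{m}{W} + \frac{1}{139} = \frac{1}{139} + \frac{m}{W}$)
$\frac{78123}{n{\left(\frac{1}{-193 + 10},-301 \right)}} = \frac{78123}{\frac{1}{\frac{1}{-193 + 10}} \left(-301 + \frac{1}{139 \left(-193 + 10\right)}\right)} = \frac{78123}{\frac{1}{\frac{1}{-183}} \left(-301 + \frac{1}{139 \left(-183\right)}\right)} = \frac{78123}{\frac{1}{- \frac{1}{183}} \left(-301 + \frac{1}{139} \left(- \frac{1}{183}\right)\right)} = \frac{78123}{\left(-183\right) \left(-301 - \frac{1}{25437}\right)} = \frac{78123}{\left(-183\right) \left(- \frac{7656538}{25437}\right)} = \frac{78123}{\frac{7656538}{139}} = 78123 \cdot \frac{139}{7656538} = \frac{10859097}{7656538}$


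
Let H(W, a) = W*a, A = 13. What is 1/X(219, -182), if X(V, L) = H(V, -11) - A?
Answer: -1/2422 ≈ -0.00041288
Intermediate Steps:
X(V, L) = -13 - 11*V (X(V, L) = V*(-11) - 1*13 = -11*V - 13 = -13 - 11*V)
1/X(219, -182) = 1/(-13 - 11*219) = 1/(-13 - 2409) = 1/(-2422) = -1/2422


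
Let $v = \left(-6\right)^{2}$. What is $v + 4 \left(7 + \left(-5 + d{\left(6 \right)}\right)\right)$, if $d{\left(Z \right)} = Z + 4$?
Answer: $84$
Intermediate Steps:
$d{\left(Z \right)} = 4 + Z$
$v = 36$
$v + 4 \left(7 + \left(-5 + d{\left(6 \right)}\right)\right) = 36 + 4 \left(7 + \left(-5 + \left(4 + 6\right)\right)\right) = 36 + 4 \left(7 + \left(-5 + 10\right)\right) = 36 + 4 \left(7 + 5\right) = 36 + 4 \cdot 12 = 36 + 48 = 84$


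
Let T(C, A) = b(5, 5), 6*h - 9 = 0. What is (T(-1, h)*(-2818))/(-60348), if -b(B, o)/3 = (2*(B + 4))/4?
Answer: -12681/20116 ≈ -0.63039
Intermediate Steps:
h = 3/2 (h = 3/2 + (1/6)*0 = 3/2 + 0 = 3/2 ≈ 1.5000)
b(B, o) = -6 - 3*B/2 (b(B, o) = -3*2*(B + 4)/4 = -3*2*(4 + B)/4 = -3*(8 + 2*B)/4 = -3*(2 + B/2) = -6 - 3*B/2)
T(C, A) = -27/2 (T(C, A) = -6 - 3/2*5 = -6 - 15/2 = -27/2)
(T(-1, h)*(-2818))/(-60348) = -27/2*(-2818)/(-60348) = 38043*(-1/60348) = -12681/20116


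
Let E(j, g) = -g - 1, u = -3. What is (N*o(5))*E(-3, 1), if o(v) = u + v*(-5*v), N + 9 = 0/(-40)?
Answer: -2304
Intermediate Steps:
E(j, g) = -1 - g
N = -9 (N = -9 + 0/(-40) = -9 + 0*(-1/40) = -9 + 0 = -9)
o(v) = -3 - 5*v² (o(v) = -3 + v*(-5*v) = -3 - 5*v²)
(N*o(5))*E(-3, 1) = (-9*(-3 - 5*5²))*(-1 - 1*1) = (-9*(-3 - 5*25))*(-1 - 1) = -9*(-3 - 125)*(-2) = -9*(-128)*(-2) = 1152*(-2) = -2304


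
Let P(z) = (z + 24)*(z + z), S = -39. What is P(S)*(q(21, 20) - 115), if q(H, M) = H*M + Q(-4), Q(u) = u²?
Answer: 375570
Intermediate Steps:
P(z) = 2*z*(24 + z) (P(z) = (24 + z)*(2*z) = 2*z*(24 + z))
q(H, M) = 16 + H*M (q(H, M) = H*M + (-4)² = H*M + 16 = 16 + H*M)
P(S)*(q(21, 20) - 115) = (2*(-39)*(24 - 39))*((16 + 21*20) - 115) = (2*(-39)*(-15))*((16 + 420) - 115) = 1170*(436 - 115) = 1170*321 = 375570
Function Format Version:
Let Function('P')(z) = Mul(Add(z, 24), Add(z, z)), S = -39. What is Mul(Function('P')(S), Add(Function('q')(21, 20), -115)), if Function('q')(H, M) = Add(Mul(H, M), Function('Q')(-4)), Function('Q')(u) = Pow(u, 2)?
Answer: 375570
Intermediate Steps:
Function('P')(z) = Mul(2, z, Add(24, z)) (Function('P')(z) = Mul(Add(24, z), Mul(2, z)) = Mul(2, z, Add(24, z)))
Function('q')(H, M) = Add(16, Mul(H, M)) (Function('q')(H, M) = Add(Mul(H, M), Pow(-4, 2)) = Add(Mul(H, M), 16) = Add(16, Mul(H, M)))
Mul(Function('P')(S), Add(Function('q')(21, 20), -115)) = Mul(Mul(2, -39, Add(24, -39)), Add(Add(16, Mul(21, 20)), -115)) = Mul(Mul(2, -39, -15), Add(Add(16, 420), -115)) = Mul(1170, Add(436, -115)) = Mul(1170, 321) = 375570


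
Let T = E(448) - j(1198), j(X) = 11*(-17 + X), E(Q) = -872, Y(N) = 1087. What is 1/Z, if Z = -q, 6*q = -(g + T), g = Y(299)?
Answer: -3/6388 ≈ -0.00046963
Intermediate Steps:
g = 1087
j(X) = -187 + 11*X
T = -13863 (T = -872 - (-187 + 11*1198) = -872 - (-187 + 13178) = -872 - 1*12991 = -872 - 12991 = -13863)
q = 6388/3 (q = (-(1087 - 13863))/6 = (-1*(-12776))/6 = (⅙)*12776 = 6388/3 ≈ 2129.3)
Z = -6388/3 (Z = -1*6388/3 = -6388/3 ≈ -2129.3)
1/Z = 1/(-6388/3) = -3/6388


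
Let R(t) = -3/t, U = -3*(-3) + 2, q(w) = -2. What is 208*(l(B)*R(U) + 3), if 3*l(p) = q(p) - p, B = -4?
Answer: 6448/11 ≈ 586.18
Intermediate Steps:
U = 11 (U = 9 + 2 = 11)
l(p) = -⅔ - p/3 (l(p) = (-2 - p)/3 = -⅔ - p/3)
208*(l(B)*R(U) + 3) = 208*((-⅔ - ⅓*(-4))*(-3/11) + 3) = 208*((-⅔ + 4/3)*(-3*1/11) + 3) = 208*((⅔)*(-3/11) + 3) = 208*(-2/11 + 3) = 208*(31/11) = 6448/11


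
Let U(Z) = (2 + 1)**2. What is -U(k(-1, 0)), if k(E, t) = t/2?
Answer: -9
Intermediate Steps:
k(E, t) = t/2 (k(E, t) = t*(1/2) = t/2)
U(Z) = 9 (U(Z) = 3**2 = 9)
-U(k(-1, 0)) = -1*9 = -9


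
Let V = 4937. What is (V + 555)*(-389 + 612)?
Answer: 1224716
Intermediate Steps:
(V + 555)*(-389 + 612) = (4937 + 555)*(-389 + 612) = 5492*223 = 1224716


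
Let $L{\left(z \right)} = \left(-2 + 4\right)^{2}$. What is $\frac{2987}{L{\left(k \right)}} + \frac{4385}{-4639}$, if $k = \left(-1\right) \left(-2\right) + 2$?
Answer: $\frac{13839153}{18556} \approx 745.8$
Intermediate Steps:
$k = 4$ ($k = 2 + 2 = 4$)
$L{\left(z \right)} = 4$ ($L{\left(z \right)} = 2^{2} = 4$)
$\frac{2987}{L{\left(k \right)}} + \frac{4385}{-4639} = \frac{2987}{4} + \frac{4385}{-4639} = 2987 \cdot \frac{1}{4} + 4385 \left(- \frac{1}{4639}\right) = \frac{2987}{4} - \frac{4385}{4639} = \frac{13839153}{18556}$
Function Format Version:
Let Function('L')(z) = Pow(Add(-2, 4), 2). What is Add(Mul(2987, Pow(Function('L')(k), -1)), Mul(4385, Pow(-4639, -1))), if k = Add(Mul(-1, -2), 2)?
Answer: Rational(13839153, 18556) ≈ 745.80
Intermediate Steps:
k = 4 (k = Add(2, 2) = 4)
Function('L')(z) = 4 (Function('L')(z) = Pow(2, 2) = 4)
Add(Mul(2987, Pow(Function('L')(k), -1)), Mul(4385, Pow(-4639, -1))) = Add(Mul(2987, Pow(4, -1)), Mul(4385, Pow(-4639, -1))) = Add(Mul(2987, Rational(1, 4)), Mul(4385, Rational(-1, 4639))) = Add(Rational(2987, 4), Rational(-4385, 4639)) = Rational(13839153, 18556)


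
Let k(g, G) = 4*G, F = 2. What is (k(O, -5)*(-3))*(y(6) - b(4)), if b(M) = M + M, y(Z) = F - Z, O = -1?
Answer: -720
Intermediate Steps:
y(Z) = 2 - Z
b(M) = 2*M
(k(O, -5)*(-3))*(y(6) - b(4)) = ((4*(-5))*(-3))*((2 - 1*6) - 2*4) = (-20*(-3))*((2 - 6) - 1*8) = 60*(-4 - 8) = 60*(-12) = -720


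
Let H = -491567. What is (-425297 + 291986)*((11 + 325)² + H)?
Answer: 50481009681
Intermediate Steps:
(-425297 + 291986)*((11 + 325)² + H) = (-425297 + 291986)*((11 + 325)² - 491567) = -133311*(336² - 491567) = -133311*(112896 - 491567) = -133311*(-378671) = 50481009681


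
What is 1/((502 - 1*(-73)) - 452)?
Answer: 1/123 ≈ 0.0081301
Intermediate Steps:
1/((502 - 1*(-73)) - 452) = 1/((502 + 73) - 452) = 1/(575 - 452) = 1/123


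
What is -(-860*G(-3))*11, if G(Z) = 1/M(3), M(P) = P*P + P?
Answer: 2365/3 ≈ 788.33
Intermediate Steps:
M(P) = P + P² (M(P) = P² + P = P + P²)
G(Z) = 1/12 (G(Z) = 1/(3*(1 + 3)) = 1/(3*4) = 1/12)
-(-860*G(-3))*11 = -(-860/12)*11 = -(-86*⅚)*11 = -(-215)*11/3 = -1*(-2365/3) = 2365/3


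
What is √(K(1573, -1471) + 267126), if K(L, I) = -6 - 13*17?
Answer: √266899 ≈ 516.62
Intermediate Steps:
K(L, I) = -227 (K(L, I) = -6 - 221 = -227)
√(K(1573, -1471) + 267126) = √(-227 + 267126) = √266899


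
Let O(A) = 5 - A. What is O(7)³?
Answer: -8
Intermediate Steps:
O(7)³ = (5 - 1*7)³ = (5 - 7)³ = (-2)³ = -8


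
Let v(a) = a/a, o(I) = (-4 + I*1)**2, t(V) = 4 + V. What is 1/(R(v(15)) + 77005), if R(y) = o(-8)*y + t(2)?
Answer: 1/77155 ≈ 1.2961e-5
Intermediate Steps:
o(I) = (-4 + I)**2
v(a) = 1
R(y) = 6 + 144*y (R(y) = (-4 - 8)**2*y + (4 + 2) = (-12)**2*y + 6 = 144*y + 6 = 6 + 144*y)
1/(R(v(15)) + 77005) = 1/((6 + 144*1) + 77005) = 1/((6 + 144) + 77005) = 1/(150 + 77005) = 1/77155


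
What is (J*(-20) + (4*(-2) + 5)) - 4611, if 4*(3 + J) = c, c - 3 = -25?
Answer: -4444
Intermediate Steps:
c = -22 (c = 3 - 25 = -22)
J = -17/2 (J = -3 + (1/4)*(-22) = -3 - 11/2 = -17/2 ≈ -8.5000)
(J*(-20) + (4*(-2) + 5)) - 4611 = (-17/2*(-20) + (4*(-2) + 5)) - 4611 = (170 + (-8 + 5)) - 4611 = (170 - 3) - 4611 = 167 - 4611 = -4444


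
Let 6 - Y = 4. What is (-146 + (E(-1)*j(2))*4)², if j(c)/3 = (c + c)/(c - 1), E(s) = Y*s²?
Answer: 2500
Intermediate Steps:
Y = 2 (Y = 6 - 1*4 = 6 - 4 = 2)
E(s) = 2*s²
j(c) = 6*c/(-1 + c) (j(c) = 3*((c + c)/(c - 1)) = 3*((2*c)/(-1 + c)) = 3*(2*c/(-1 + c)) = 6*c/(-1 + c))
(-146 + (E(-1)*j(2))*4)² = (-146 + ((2*(-1)²)*(6*2/(-1 + 2)))*4)² = (-146 + ((2*1)*(6*2/1))*4)² = (-146 + (2*(6*2*1))*4)² = (-146 + (2*12)*4)² = (-146 + 24*4)² = (-146 + 96)² = (-50)² = 2500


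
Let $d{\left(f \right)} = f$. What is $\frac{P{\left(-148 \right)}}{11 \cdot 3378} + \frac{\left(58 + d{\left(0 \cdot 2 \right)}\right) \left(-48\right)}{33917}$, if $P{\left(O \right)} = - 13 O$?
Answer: $- \frac{19095782}{630143943} \approx -0.030304$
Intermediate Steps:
$\frac{P{\left(-148 \right)}}{11 \cdot 3378} + \frac{\left(58 + d{\left(0 \cdot 2 \right)}\right) \left(-48\right)}{33917} = \frac{\left(-13\right) \left(-148\right)}{11 \cdot 3378} + \frac{\left(58 + 0 \cdot 2\right) \left(-48\right)}{33917} = \frac{1924}{37158} + \left(58 + 0\right) \left(-48\right) \frac{1}{33917} = 1924 \cdot \frac{1}{37158} + 58 \left(-48\right) \frac{1}{33917} = \frac{962}{18579} - \frac{2784}{33917} = - \frac{19095782}{630143943}$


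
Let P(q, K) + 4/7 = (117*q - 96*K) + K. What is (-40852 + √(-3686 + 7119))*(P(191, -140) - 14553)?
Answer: -861708744 + 147654*√3433/7 ≈ -8.6047e+8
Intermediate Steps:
P(q, K) = -4/7 - 95*K + 117*q (P(q, K) = -4/7 + ((117*q - 96*K) + K) = -4/7 + ((-96*K + 117*q) + K) = -4/7 + (-95*K + 117*q) = -4/7 - 95*K + 117*q)
(-40852 + √(-3686 + 7119))*(P(191, -140) - 14553) = (-40852 + √(-3686 + 7119))*((-4/7 - 95*(-140) + 117*191) - 14553) = (-40852 + √3433)*((-4/7 + 13300 + 22347) - 14553) = (-40852 + √3433)*(249525/7 - 14553) = (-40852 + √3433)*(147654/7) = -861708744 + 147654*√3433/7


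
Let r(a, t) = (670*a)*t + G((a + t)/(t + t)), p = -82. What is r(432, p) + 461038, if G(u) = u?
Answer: -1908389619/82 ≈ -2.3273e+7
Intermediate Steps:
r(a, t) = (a + t)/(2*t) + 670*a*t (r(a, t) = (670*a)*t + (a + t)/(t + t) = 670*a*t + (a + t)/((2*t)) = 670*a*t + (a + t)*(1/(2*t)) = 670*a*t + (a + t)/(2*t) = (a + t)/(2*t) + 670*a*t)
r(432, p) + 461038 = (½)*(432 - 82 + 1340*432*(-82)²)/(-82) + 461038 = (½)*(-1/82)*(432 - 82 + 1340*432*6724) + 461038 = (½)*(-1/82)*(432 - 82 + 3892389120) + 461038 = (½)*(-1/82)*3892389470 + 461038 = -1946194735/82 + 461038 = -1908389619/82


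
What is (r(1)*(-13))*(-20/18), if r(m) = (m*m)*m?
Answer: 130/9 ≈ 14.444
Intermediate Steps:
r(m) = m³ (r(m) = m²*m = m³)
(r(1)*(-13))*(-20/18) = (1³*(-13))*(-20/18) = (1*(-13))*(-20*1/18) = -13*(-10/9) = 130/9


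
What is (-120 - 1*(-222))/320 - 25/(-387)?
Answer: 23737/61920 ≈ 0.38335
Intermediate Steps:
(-120 - 1*(-222))/320 - 25/(-387) = (-120 + 222)*(1/320) - 25*(-1/387) = 102*(1/320) + 25/387 = 51/160 + 25/387 = 23737/61920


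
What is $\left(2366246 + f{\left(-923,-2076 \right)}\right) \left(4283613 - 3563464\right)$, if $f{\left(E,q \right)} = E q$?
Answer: $3083961756706$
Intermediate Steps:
$\left(2366246 + f{\left(-923,-2076 \right)}\right) \left(4283613 - 3563464\right) = \left(2366246 - -1916148\right) \left(4283613 - 3563464\right) = \left(2366246 + 1916148\right) 720149 = 4282394 \cdot 720149 = 3083961756706$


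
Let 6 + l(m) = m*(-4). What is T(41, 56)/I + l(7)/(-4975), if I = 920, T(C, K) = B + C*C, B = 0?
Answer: 1678851/915400 ≈ 1.8340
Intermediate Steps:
l(m) = -6 - 4*m (l(m) = -6 + m*(-4) = -6 - 4*m)
T(C, K) = C² (T(C, K) = 0 + C*C = 0 + C² = C²)
T(41, 56)/I + l(7)/(-4975) = 41²/920 + (-6 - 4*7)/(-4975) = 1681*(1/920) + (-6 - 28)*(-1/4975) = 1681/920 - 34*(-1/4975) = 1681/920 + 34/4975 = 1678851/915400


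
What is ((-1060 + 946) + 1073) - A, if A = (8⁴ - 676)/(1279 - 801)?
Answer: 227491/239 ≈ 951.84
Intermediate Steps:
A = 1710/239 (A = (4096 - 676)/478 = 3420*(1/478) = 1710/239 ≈ 7.1548)
((-1060 + 946) + 1073) - A = ((-1060 + 946) + 1073) - 1*1710/239 = (-114 + 1073) - 1710/239 = 959 - 1710/239 = 227491/239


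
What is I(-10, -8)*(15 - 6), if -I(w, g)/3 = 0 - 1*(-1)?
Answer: -27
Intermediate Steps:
I(w, g) = -3 (I(w, g) = -3*(0 - 1*(-1)) = -3*(0 + 1) = -3*1 = -3)
I(-10, -8)*(15 - 6) = -3*(15 - 6) = -3*9 = -27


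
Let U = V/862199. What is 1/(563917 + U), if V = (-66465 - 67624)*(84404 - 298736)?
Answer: 862199/514948237031 ≈ 1.6743e-6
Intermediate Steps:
V = 28739563548 (V = -134089*(-214332) = 28739563548)
U = 28739563548/862199 ≈ 33333.
1/(563917 + U) = 1/(563917 + 28739563548/862199) = 1/(514948237031/862199) = 862199/514948237031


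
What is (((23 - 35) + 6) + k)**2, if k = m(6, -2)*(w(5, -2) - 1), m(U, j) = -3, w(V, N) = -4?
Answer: 81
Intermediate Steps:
k = 15 (k = -3*(-4 - 1) = -3*(-5) = 15)
(((23 - 35) + 6) + k)**2 = (((23 - 35) + 6) + 15)**2 = ((-12 + 6) + 15)**2 = (-6 + 15)**2 = 9**2 = 81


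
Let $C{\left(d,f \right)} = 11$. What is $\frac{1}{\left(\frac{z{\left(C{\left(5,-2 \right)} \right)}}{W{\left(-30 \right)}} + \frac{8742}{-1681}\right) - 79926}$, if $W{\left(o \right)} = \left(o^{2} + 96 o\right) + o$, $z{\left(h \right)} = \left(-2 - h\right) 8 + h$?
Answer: $- \frac{1126270}{90024061049} \approx -1.2511 \cdot 10^{-5}$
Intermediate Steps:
$z{\left(h \right)} = -16 - 7 h$ ($z{\left(h \right)} = \left(-16 - 8 h\right) + h = -16 - 7 h$)
$W{\left(o \right)} = o^{2} + 97 o$
$\frac{1}{\left(\frac{z{\left(C{\left(5,-2 \right)} \right)}}{W{\left(-30 \right)}} + \frac{8742}{-1681}\right) - 79926} = \frac{1}{\left(\frac{-16 - 77}{\left(-30\right) \left(97 - 30\right)} + \frac{8742}{-1681}\right) - 79926} = \frac{1}{\left(\frac{-16 - 77}{\left(-30\right) 67} + 8742 \left(- \frac{1}{1681}\right)\right) - 79926} = \frac{1}{\left(- \frac{93}{-2010} - \frac{8742}{1681}\right) - 79926} = \frac{1}{\left(\left(-93\right) \left(- \frac{1}{2010}\right) - \frac{8742}{1681}\right) - 79926} = \frac{1}{\left(\frac{31}{670} - \frac{8742}{1681}\right) - 79926} = \frac{1}{- \frac{5805029}{1126270} - 79926} = \frac{1}{- \frac{90024061049}{1126270}} = - \frac{1126270}{90024061049}$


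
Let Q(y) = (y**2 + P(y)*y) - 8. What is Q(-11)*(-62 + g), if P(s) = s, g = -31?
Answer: -21762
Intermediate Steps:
Q(y) = -8 + 2*y**2 (Q(y) = (y**2 + y*y) - 8 = (y**2 + y**2) - 8 = 2*y**2 - 8 = -8 + 2*y**2)
Q(-11)*(-62 + g) = (-8 + 2*(-11)**2)*(-62 - 31) = (-8 + 2*121)*(-93) = (-8 + 242)*(-93) = 234*(-93) = -21762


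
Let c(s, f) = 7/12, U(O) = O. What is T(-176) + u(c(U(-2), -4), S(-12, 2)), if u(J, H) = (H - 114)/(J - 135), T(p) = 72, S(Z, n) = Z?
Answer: 117648/1613 ≈ 72.937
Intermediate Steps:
c(s, f) = 7/12 (c(s, f) = 7*(1/12) = 7/12)
u(J, H) = (-114 + H)/(-135 + J)
T(-176) + u(c(U(-2), -4), S(-12, 2)) = 72 + (-114 - 12)/(-135 + 7/12) = 72 - 126/(-1613/12) = 72 - 12/1613*(-126) = 72 + 1512/1613 = 117648/1613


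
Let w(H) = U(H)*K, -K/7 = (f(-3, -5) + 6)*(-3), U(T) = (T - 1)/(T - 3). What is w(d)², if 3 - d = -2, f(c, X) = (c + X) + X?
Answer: 86436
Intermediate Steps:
f(c, X) = c + 2*X (f(c, X) = (X + c) + X = c + 2*X)
d = 5 (d = 3 - 1*(-2) = 3 + 2 = 5)
U(T) = (-1 + T)/(-3 + T)
K = -147 (K = -7*((-3 + 2*(-5)) + 6)*(-3) = -7*((-3 - 10) + 6)*(-3) = -7*(-13 + 6)*(-3) = -(-49)*(-3) = -7*21 = -147)
w(H) = -147*(-1 + H)/(-3 + H) (w(H) = ((-1 + H)/(-3 + H))*(-147) = -147*(-1 + H)/(-3 + H))
w(d)² = (147*(1 - 1*5)/(-3 + 5))² = (147*(1 - 5)/2)² = (147*(½)*(-4))² = (-294)² = 86436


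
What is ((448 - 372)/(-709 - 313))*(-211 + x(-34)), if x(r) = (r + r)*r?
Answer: -79838/511 ≈ -156.24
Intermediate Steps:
x(r) = 2*r**2 (x(r) = (2*r)*r = 2*r**2)
((448 - 372)/(-709 - 313))*(-211 + x(-34)) = ((448 - 372)/(-709 - 313))*(-211 + 2*(-34)**2) = (76/(-1022))*(-211 + 2*1156) = (76*(-1/1022))*(-211 + 2312) = -38/511*2101 = -79838/511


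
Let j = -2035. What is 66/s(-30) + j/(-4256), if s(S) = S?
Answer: -36641/21280 ≈ -1.7219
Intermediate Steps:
66/s(-30) + j/(-4256) = 66/(-30) - 2035/(-4256) = 66*(-1/30) - 2035*(-1/4256) = -11/5 + 2035/4256 = -36641/21280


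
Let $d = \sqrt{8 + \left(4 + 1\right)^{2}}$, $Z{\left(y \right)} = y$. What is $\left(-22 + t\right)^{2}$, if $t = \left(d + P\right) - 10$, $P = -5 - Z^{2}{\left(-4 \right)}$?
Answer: $\left(53 - \sqrt{33}\right)^{2} \approx 2233.1$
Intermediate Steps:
$d = \sqrt{33}$ ($d = \sqrt{8 + 5^{2}} = \sqrt{8 + 25} = \sqrt{33} \approx 5.7446$)
$P = -21$ ($P = -5 - \left(-4\right)^{2} = -5 - 16 = -21$)
$t = -31 + \sqrt{33}$ ($t = \left(\sqrt{33} - 21\right) - 10 = \left(-21 + \sqrt{33}\right) - 10 = -31 + \sqrt{33} \approx -25.255$)
$\left(-22 + t\right)^{2} = \left(-22 - \left(31 - \sqrt{33}\right)\right)^{2} = \left(-53 + \sqrt{33}\right)^{2}$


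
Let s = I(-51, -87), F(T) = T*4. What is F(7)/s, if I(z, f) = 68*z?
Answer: -7/867 ≈ -0.0080738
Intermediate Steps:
F(T) = 4*T
s = -3468 (s = 68*(-51) = -3468)
F(7)/s = (4*7)/(-3468) = 28*(-1/3468) = -7/867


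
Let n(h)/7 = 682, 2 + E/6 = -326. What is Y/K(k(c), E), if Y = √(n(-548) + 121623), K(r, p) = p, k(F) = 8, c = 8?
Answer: -√126397/1968 ≈ -0.18065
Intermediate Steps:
E = -1968 (E = -12 + 6*(-326) = -12 - 1956 = -1968)
n(h) = 4774 (n(h) = 7*682 = 4774)
Y = √126397 (Y = √(4774 + 121623) = √126397 ≈ 355.52)
Y/K(k(c), E) = √126397/(-1968) = √126397*(-1/1968) = -√126397/1968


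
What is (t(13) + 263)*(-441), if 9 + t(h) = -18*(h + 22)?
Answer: 165816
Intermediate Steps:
t(h) = -405 - 18*h (t(h) = -9 - 18*(h + 22) = -9 - 18*(22 + h) = -9 + (-396 - 18*h) = -405 - 18*h)
(t(13) + 263)*(-441) = ((-405 - 18*13) + 263)*(-441) = ((-405 - 234) + 263)*(-441) = (-639 + 263)*(-441) = -376*(-441) = 165816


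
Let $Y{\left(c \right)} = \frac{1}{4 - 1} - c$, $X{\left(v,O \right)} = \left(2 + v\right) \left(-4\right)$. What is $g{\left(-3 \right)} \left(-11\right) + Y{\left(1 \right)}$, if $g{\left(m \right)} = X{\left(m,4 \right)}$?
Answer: $- \frac{134}{3} \approx -44.667$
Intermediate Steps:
$X{\left(v,O \right)} = -8 - 4 v$
$g{\left(m \right)} = -8 - 4 m$
$Y{\left(c \right)} = \frac{1}{3} - c$
$g{\left(-3 \right)} \left(-11\right) + Y{\left(1 \right)} = \left(-8 - -12\right) \left(-11\right) + \left(\frac{1}{3} - 1\right) = \left(-8 + 12\right) \left(-11\right) + \left(\frac{1}{3} - 1\right) = 4 \left(-11\right) - \frac{2}{3} = -44 - \frac{2}{3} = - \frac{134}{3}$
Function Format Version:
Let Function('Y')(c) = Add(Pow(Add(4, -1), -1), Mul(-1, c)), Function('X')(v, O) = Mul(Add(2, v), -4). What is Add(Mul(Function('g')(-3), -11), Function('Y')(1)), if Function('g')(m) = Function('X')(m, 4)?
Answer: Rational(-134, 3) ≈ -44.667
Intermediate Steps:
Function('X')(v, O) = Add(-8, Mul(-4, v))
Function('g')(m) = Add(-8, Mul(-4, m))
Function('Y')(c) = Add(Rational(1, 3), Mul(-1, c)) (Function('Y')(c) = Add(Pow(3, -1), Mul(-1, c)) = Add(Rational(1, 3), Mul(-1, c)))
Add(Mul(Function('g')(-3), -11), Function('Y')(1)) = Add(Mul(Add(-8, Mul(-4, -3)), -11), Add(Rational(1, 3), Mul(-1, 1))) = Add(Mul(Add(-8, 12), -11), Add(Rational(1, 3), -1)) = Add(Mul(4, -11), Rational(-2, 3)) = Add(-44, Rational(-2, 3)) = Rational(-134, 3)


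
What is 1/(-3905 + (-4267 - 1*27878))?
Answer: -1/36050 ≈ -2.7739e-5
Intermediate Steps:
1/(-3905 + (-4267 - 1*27878)) = 1/(-3905 + (-4267 - 27878)) = 1/(-3905 - 32145) = 1/(-36050) = -1/36050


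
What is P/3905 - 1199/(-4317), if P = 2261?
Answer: 14442832/16857885 ≈ 0.85674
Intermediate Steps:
P/3905 - 1199/(-4317) = 2261/3905 - 1199/(-4317) = 2261*(1/3905) - 1199*(-1/4317) = 2261/3905 + 1199/4317 = 14442832/16857885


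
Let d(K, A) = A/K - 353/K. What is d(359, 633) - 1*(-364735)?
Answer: 130940145/359 ≈ 3.6474e+5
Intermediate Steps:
d(K, A) = -353/K + A/K
d(359, 633) - 1*(-364735) = (-353 + 633)/359 - 1*(-364735) = (1/359)*280 + 364735 = 280/359 + 364735 = 130940145/359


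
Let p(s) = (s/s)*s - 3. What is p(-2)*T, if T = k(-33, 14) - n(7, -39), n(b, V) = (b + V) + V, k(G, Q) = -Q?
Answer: -285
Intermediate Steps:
n(b, V) = b + 2*V (n(b, V) = (V + b) + V = b + 2*V)
p(s) = -3 + s (p(s) = 1*s - 3 = s - 3 = -3 + s)
T = 57 (T = -1*14 - (7 + 2*(-39)) = -14 - (7 - 78) = -14 - 1*(-71) = -14 + 71 = 57)
p(-2)*T = (-3 - 2)*57 = -5*57 = -285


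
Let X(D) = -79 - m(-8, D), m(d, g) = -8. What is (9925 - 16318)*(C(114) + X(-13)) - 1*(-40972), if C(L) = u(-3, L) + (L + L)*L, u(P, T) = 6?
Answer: -165710339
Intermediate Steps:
X(D) = -71 (X(D) = -79 - 1*(-8) = -79 + 8 = -71)
C(L) = 6 + 2*L**2 (C(L) = 6 + (L + L)*L = 6 + (2*L)*L = 6 + 2*L**2)
(9925 - 16318)*(C(114) + X(-13)) - 1*(-40972) = (9925 - 16318)*((6 + 2*114**2) - 71) - 1*(-40972) = -6393*((6 + 2*12996) - 71) + 40972 = -6393*((6 + 25992) - 71) + 40972 = -6393*(25998 - 71) + 40972 = -6393*25927 + 40972 = -165751311 + 40972 = -165710339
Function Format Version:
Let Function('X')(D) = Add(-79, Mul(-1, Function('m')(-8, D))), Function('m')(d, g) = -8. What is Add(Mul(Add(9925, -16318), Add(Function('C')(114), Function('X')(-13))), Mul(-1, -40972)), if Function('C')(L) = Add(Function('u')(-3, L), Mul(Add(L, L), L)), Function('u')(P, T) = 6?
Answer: -165710339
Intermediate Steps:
Function('X')(D) = -71 (Function('X')(D) = Add(-79, Mul(-1, -8)) = Add(-79, 8) = -71)
Function('C')(L) = Add(6, Mul(2, Pow(L, 2))) (Function('C')(L) = Add(6, Mul(Add(L, L), L)) = Add(6, Mul(Mul(2, L), L)) = Add(6, Mul(2, Pow(L, 2))))
Add(Mul(Add(9925, -16318), Add(Function('C')(114), Function('X')(-13))), Mul(-1, -40972)) = Add(Mul(Add(9925, -16318), Add(Add(6, Mul(2, Pow(114, 2))), -71)), Mul(-1, -40972)) = Add(Mul(-6393, Add(Add(6, Mul(2, 12996)), -71)), 40972) = Add(Mul(-6393, Add(Add(6, 25992), -71)), 40972) = Add(Mul(-6393, Add(25998, -71)), 40972) = Add(Mul(-6393, 25927), 40972) = Add(-165751311, 40972) = -165710339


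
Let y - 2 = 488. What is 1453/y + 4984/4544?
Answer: 565287/139160 ≈ 4.0621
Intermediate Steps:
y = 490 (y = 2 + 488 = 490)
1453/y + 4984/4544 = 1453/490 + 4984/4544 = 1453*(1/490) + 4984*(1/4544) = 1453/490 + 623/568 = 565287/139160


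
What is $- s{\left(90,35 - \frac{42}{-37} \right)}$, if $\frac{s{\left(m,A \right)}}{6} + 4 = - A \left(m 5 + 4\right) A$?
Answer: $\frac{4869370812}{1369} \approx 3.5569 \cdot 10^{6}$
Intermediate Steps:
$s{\left(m,A \right)} = -24 - 6 A^{2} \left(4 + 5 m\right)$ ($s{\left(m,A \right)} = -24 + 6 \left(- A \left(m 5 + 4\right) A\right) = -24 + 6 \left(- A \left(5 m + 4\right) A\right) = -24 + 6 \left(- A \left(4 + 5 m\right) A\right) = -24 + 6 \left(- A^{2} \left(4 + 5 m\right)\right) = -24 - 6 A^{2} \left(4 + 5 m\right)$)
$- s{\left(90,35 - \frac{42}{-37} \right)} = - (-24 - 24 \left(35 - \frac{42}{-37}\right)^{2} - 2700 \left(35 - \frac{42}{-37}\right)^{2}) = - (-24 - 24 \left(35 - 42 \left(- \frac{1}{37}\right)\right)^{2} - 2700 \left(35 - 42 \left(- \frac{1}{37}\right)\right)^{2}) = - (-24 - 24 \left(35 - - \frac{42}{37}\right)^{2} - 2700 \left(35 - - \frac{42}{37}\right)^{2}) = - (-24 - 24 \left(35 + \frac{42}{37}\right)^{2} - 2700 \left(35 + \frac{42}{37}\right)^{2}) = - (-24 - 24 \left(\frac{1337}{37}\right)^{2} - 2700 \left(\frac{1337}{37}\right)^{2}) = - (-24 - \frac{42901656}{1369} - 2700 \cdot \frac{1787569}{1369}) = - (-24 - \frac{42901656}{1369} - \frac{4826436300}{1369}) = \left(-1\right) \left(- \frac{4869370812}{1369}\right) = \frac{4869370812}{1369}$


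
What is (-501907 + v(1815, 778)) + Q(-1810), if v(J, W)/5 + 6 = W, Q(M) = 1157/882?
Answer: -439276297/882 ≈ -4.9805e+5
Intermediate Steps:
Q(M) = 1157/882 (Q(M) = 1157*(1/882) = 1157/882)
v(J, W) = -30 + 5*W
(-501907 + v(1815, 778)) + Q(-1810) = (-501907 + (-30 + 5*778)) + 1157/882 = (-501907 + (-30 + 3890)) + 1157/882 = (-501907 + 3860) + 1157/882 = -498047 + 1157/882 = -439276297/882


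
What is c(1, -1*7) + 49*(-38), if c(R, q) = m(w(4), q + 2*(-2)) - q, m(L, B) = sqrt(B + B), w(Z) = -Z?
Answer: -1855 + I*sqrt(22) ≈ -1855.0 + 4.6904*I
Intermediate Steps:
m(L, B) = sqrt(2)*sqrt(B) (m(L, B) = sqrt(2*B) = sqrt(2)*sqrt(B))
c(R, q) = -q + sqrt(2)*sqrt(-4 + q) (c(R, q) = sqrt(2)*sqrt(q + 2*(-2)) - q = sqrt(2)*sqrt(q - 4) - q = sqrt(2)*sqrt(-4 + q) - q = -q + sqrt(2)*sqrt(-4 + q))
c(1, -1*7) + 49*(-38) = (sqrt(-8 + 2*(-1*7)) - (-1)*7) + 49*(-38) = (sqrt(-8 + 2*(-7)) - 1*(-7)) - 1862 = (sqrt(-8 - 14) + 7) - 1862 = (sqrt(-22) + 7) - 1862 = (I*sqrt(22) + 7) - 1862 = (7 + I*sqrt(22)) - 1862 = -1855 + I*sqrt(22)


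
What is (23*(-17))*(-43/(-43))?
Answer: -391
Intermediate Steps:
(23*(-17))*(-43/(-43)) = -(-16813)*(-1)/43 = -391*1 = -391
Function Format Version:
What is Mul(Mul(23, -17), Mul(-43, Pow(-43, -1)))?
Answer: -391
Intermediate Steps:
Mul(Mul(23, -17), Mul(-43, Pow(-43, -1))) = Mul(-391, Mul(-43, Rational(-1, 43))) = Mul(-391, 1) = -391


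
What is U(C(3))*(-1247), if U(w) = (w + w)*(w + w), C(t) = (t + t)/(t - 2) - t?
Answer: -44892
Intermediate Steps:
C(t) = -t + 2*t/(-2 + t) (C(t) = (2*t)/(-2 + t) - t = 2*t/(-2 + t) - t = -t + 2*t/(-2 + t))
U(w) = 4*w² (U(w) = (2*w)*(2*w) = 4*w²)
U(C(3))*(-1247) = (4*(3*(4 - 1*3)/(-2 + 3))²)*(-1247) = (4*(3*(4 - 3)/1)²)*(-1247) = (4*(3*1*1)²)*(-1247) = (4*3²)*(-1247) = (4*9)*(-1247) = 36*(-1247) = -44892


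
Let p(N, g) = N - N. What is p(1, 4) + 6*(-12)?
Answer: -72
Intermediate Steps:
p(N, g) = 0
p(1, 4) + 6*(-12) = 0 + 6*(-12) = 0 - 72 = -72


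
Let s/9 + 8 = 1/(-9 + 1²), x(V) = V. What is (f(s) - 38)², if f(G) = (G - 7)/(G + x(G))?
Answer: 1920104761/1368900 ≈ 1402.7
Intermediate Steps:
s = -585/8 (s = -72 + 9/(-9 + 1²) = -72 + 9/(-9 + 1) = -72 + 9/(-8) = -72 + 9*(-⅛) = -72 - 9/8 = -585/8 ≈ -73.125)
f(G) = (-7 + G)/(2*G) (f(G) = (G - 7)/(G + G) = (-7 + G)/((2*G)) = (-7 + G)*(1/(2*G)) = (-7 + G)/(2*G))
(f(s) - 38)² = ((-7 - 585/8)/(2*(-585/8)) - 38)² = ((½)*(-8/585)*(-641/8) - 38)² = (641/1170 - 38)² = (-43819/1170)² = 1920104761/1368900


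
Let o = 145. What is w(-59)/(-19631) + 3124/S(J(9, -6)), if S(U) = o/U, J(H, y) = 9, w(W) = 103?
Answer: 551930261/2846495 ≈ 193.90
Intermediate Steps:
S(U) = 145/U
w(-59)/(-19631) + 3124/S(J(9, -6)) = 103/(-19631) + 3124/((145/9)) = 103*(-1/19631) + 3124/((145*(⅑))) = -103/19631 + 3124/(145/9) = -103/19631 + 3124*(9/145) = -103/19631 + 28116/145 = 551930261/2846495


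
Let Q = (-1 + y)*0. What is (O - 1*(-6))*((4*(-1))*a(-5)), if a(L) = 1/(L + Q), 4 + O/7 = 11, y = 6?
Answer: 44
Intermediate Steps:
O = 49 (O = -28 + 7*11 = -28 + 77 = 49)
Q = 0 (Q = (-1 + 6)*0 = 5*0 = 0)
a(L) = 1/L (a(L) = 1/(L + 0) = 1/L)
(O - 1*(-6))*((4*(-1))*a(-5)) = (49 - 1*(-6))*((4*(-1))/(-5)) = (49 + 6)*(-4*(-1/5)) = 55*(4/5) = 44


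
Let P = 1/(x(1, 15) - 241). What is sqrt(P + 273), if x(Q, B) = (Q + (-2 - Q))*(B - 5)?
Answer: 2*sqrt(516577)/87 ≈ 16.523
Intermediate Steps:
x(Q, B) = 10 - 2*B (x(Q, B) = -2*(-5 + B) = 10 - 2*B)
P = -1/261 (P = 1/((10 - 2*15) - 241) = 1/((10 - 30) - 241) = 1/(-20 - 241) = 1/(-261) = -1/261 ≈ -0.0038314)
sqrt(P + 273) = sqrt(-1/261 + 273) = sqrt(71252/261) = 2*sqrt(516577)/87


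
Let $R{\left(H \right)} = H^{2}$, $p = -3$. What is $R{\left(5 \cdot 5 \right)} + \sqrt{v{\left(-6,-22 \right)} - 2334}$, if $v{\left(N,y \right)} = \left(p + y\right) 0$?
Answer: $625 + i \sqrt{2334} \approx 625.0 + 48.311 i$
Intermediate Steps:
$v{\left(N,y \right)} = 0$ ($v{\left(N,y \right)} = \left(-3 + y\right) 0 = 0$)
$R{\left(5 \cdot 5 \right)} + \sqrt{v{\left(-6,-22 \right)} - 2334} = \left(5 \cdot 5\right)^{2} + \sqrt{0 - 2334} = 25^{2} + \sqrt{-2334} = 625 + i \sqrt{2334}$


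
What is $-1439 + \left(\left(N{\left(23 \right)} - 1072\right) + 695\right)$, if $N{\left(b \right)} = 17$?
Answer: $-1799$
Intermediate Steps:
$-1439 + \left(\left(N{\left(23 \right)} - 1072\right) + 695\right) = -1439 + \left(\left(17 - 1072\right) + 695\right) = -1439 + \left(-1055 + 695\right) = -1439 - 360 = -1799$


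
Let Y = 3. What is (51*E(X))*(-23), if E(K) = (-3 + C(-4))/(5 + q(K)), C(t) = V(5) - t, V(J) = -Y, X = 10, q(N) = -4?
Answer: 2346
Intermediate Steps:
V(J) = -3 (V(J) = -1*3 = -3)
C(t) = -3 - t
E(K) = -2 (E(K) = (-3 + (-3 - 1*(-4)))/(5 - 4) = (-3 + (-3 + 4))/1 = (-3 + 1)*1 = -2*1 = -2)
(51*E(X))*(-23) = (51*(-2))*(-23) = -102*(-23) = 2346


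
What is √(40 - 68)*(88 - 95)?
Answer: -14*I*√7 ≈ -37.041*I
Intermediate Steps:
√(40 - 68)*(88 - 95) = √(-28)*(-7) = (2*I*√7)*(-7) = -14*I*√7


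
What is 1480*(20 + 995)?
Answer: 1502200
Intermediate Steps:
1480*(20 + 995) = 1480*1015 = 1502200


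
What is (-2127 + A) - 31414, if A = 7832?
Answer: -25709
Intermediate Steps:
(-2127 + A) - 31414 = (-2127 + 7832) - 31414 = 5705 - 31414 = -25709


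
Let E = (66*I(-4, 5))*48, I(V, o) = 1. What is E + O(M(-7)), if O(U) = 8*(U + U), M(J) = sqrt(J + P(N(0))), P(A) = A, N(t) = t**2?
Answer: 3168 + 16*I*sqrt(7) ≈ 3168.0 + 42.332*I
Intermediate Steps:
M(J) = sqrt(J) (M(J) = sqrt(J + 0**2) = sqrt(J + 0) = sqrt(J))
O(U) = 16*U (O(U) = 8*(2*U) = 16*U)
E = 3168 (E = (66*1)*48 = 66*48 = 3168)
E + O(M(-7)) = 3168 + 16*sqrt(-7) = 3168 + 16*(I*sqrt(7)) = 3168 + 16*I*sqrt(7)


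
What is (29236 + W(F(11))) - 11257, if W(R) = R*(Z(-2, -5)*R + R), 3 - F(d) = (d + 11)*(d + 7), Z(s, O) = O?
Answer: -599817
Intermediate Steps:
F(d) = 3 - (7 + d)*(11 + d) (F(d) = 3 - (d + 11)*(d + 7) = 3 - (11 + d)*(7 + d) = 3 - (7 + d)*(11 + d))
W(R) = -4*R² (W(R) = R*(-5*R + R) = R*(-4*R) = -4*R²)
(29236 + W(F(11))) - 11257 = (29236 - 4*(-74 - 1*11² - 18*11)²) - 11257 = (29236 - 4*(-74 - 1*121 - 198)²) - 11257 = (29236 - 4*(-74 - 121 - 198)²) - 11257 = (29236 - 4*(-393)²) - 11257 = (29236 - 4*154449) - 11257 = (29236 - 617796) - 11257 = -588560 - 11257 = -599817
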